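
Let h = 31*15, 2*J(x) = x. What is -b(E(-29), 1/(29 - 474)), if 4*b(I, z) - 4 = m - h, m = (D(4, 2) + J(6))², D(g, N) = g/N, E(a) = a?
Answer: 109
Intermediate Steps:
J(x) = x/2
h = 465
m = 25 (m = (4/2 + (½)*6)² = (4*(½) + 3)² = (2 + 3)² = 5² = 25)
b(I, z) = -109 (b(I, z) = 1 + (25 - 1*465)/4 = 1 + (25 - 465)/4 = 1 + (¼)*(-440) = 1 - 110 = -109)
-b(E(-29), 1/(29 - 474)) = -1*(-109) = 109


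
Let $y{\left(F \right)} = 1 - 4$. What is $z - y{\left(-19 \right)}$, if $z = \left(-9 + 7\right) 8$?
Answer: $-13$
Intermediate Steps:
$y{\left(F \right)} = -3$
$z = -16$ ($z = \left(-2\right) 8 = -16$)
$z - y{\left(-19 \right)} = -16 - -3 = -16 + 3 = -13$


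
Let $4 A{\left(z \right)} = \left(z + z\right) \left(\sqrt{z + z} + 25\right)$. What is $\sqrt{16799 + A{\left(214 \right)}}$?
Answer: $\sqrt{19474 + 214 \sqrt{107}} \approx 147.27$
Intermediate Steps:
$A{\left(z \right)} = \frac{z \left(25 + \sqrt{2} \sqrt{z}\right)}{2}$ ($A{\left(z \right)} = \frac{\left(z + z\right) \left(\sqrt{z + z} + 25\right)}{4} = \frac{2 z \left(\sqrt{2 z} + 25\right)}{4} = \frac{2 z \left(\sqrt{2} \sqrt{z} + 25\right)}{4} = \frac{2 z \left(25 + \sqrt{2} \sqrt{z}\right)}{4} = \frac{z \left(25 + \sqrt{2} \sqrt{z}\right)}{2}$)
$\sqrt{16799 + A{\left(214 \right)}} = \sqrt{16799 + \left(\frac{25}{2} \cdot 214 + \frac{\sqrt{2} \cdot 214^{\frac{3}{2}}}{2}\right)} = \sqrt{16799 + \left(2675 + \frac{\sqrt{2} \cdot 214 \sqrt{214}}{2}\right)} = \sqrt{16799 + \left(2675 + 214 \sqrt{107}\right)} = \sqrt{19474 + 214 \sqrt{107}}$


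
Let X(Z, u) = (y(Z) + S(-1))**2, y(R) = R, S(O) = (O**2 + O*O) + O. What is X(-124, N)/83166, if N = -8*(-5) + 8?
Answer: 5043/27722 ≈ 0.18191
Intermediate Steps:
S(O) = O + 2*O**2 (S(O) = (O**2 + O**2) + O = 2*O**2 + O = O + 2*O**2)
N = 48 (N = 40 + 8 = 48)
X(Z, u) = (1 + Z)**2 (X(Z, u) = (Z - (1 + 2*(-1)))**2 = (Z - (1 - 2))**2 = (Z - 1*(-1))**2 = (Z + 1)**2 = (1 + Z)**2)
X(-124, N)/83166 = (1 - 124)**2/83166 = (-123)**2*(1/83166) = 15129*(1/83166) = 5043/27722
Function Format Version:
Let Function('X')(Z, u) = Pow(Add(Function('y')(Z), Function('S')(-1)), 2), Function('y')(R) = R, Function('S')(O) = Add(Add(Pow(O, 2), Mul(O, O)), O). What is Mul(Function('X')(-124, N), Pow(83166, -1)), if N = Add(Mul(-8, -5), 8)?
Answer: Rational(5043, 27722) ≈ 0.18191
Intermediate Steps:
Function('S')(O) = Add(O, Mul(2, Pow(O, 2))) (Function('S')(O) = Add(Add(Pow(O, 2), Pow(O, 2)), O) = Add(Mul(2, Pow(O, 2)), O) = Add(O, Mul(2, Pow(O, 2))))
N = 48 (N = Add(40, 8) = 48)
Function('X')(Z, u) = Pow(Add(1, Z), 2) (Function('X')(Z, u) = Pow(Add(Z, Mul(-1, Add(1, Mul(2, -1)))), 2) = Pow(Add(Z, Mul(-1, Add(1, -2))), 2) = Pow(Add(Z, Mul(-1, -1)), 2) = Pow(Add(Z, 1), 2) = Pow(Add(1, Z), 2))
Mul(Function('X')(-124, N), Pow(83166, -1)) = Mul(Pow(Add(1, -124), 2), Pow(83166, -1)) = Mul(Pow(-123, 2), Rational(1, 83166)) = Mul(15129, Rational(1, 83166)) = Rational(5043, 27722)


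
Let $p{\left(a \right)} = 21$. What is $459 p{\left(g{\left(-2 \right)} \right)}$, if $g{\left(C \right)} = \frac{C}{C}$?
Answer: $9639$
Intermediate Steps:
$g{\left(C \right)} = 1$
$459 p{\left(g{\left(-2 \right)} \right)} = 459 \cdot 21 = 9639$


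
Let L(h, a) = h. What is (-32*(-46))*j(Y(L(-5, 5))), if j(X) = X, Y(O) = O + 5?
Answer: 0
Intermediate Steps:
Y(O) = 5 + O
(-32*(-46))*j(Y(L(-5, 5))) = (-32*(-46))*(5 - 5) = 1472*0 = 0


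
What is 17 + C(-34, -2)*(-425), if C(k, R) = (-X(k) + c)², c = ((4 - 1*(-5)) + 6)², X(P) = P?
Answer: -28509408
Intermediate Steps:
c = 225 (c = ((4 + 5) + 6)² = (9 + 6)² = 15² = 225)
C(k, R) = (225 - k)² (C(k, R) = (-k + 225)² = (225 - k)²)
17 + C(-34, -2)*(-425) = 17 + (-225 - 34)²*(-425) = 17 + (-259)²*(-425) = 17 + 67081*(-425) = 17 - 28509425 = -28509408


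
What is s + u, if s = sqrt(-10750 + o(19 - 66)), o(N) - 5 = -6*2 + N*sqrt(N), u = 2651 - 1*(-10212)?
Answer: 12863 + sqrt(-10757 - 47*I*sqrt(47)) ≈ 12865.0 - 103.73*I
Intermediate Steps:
u = 12863 (u = 2651 + 10212 = 12863)
o(N) = -7 + N**(3/2) (o(N) = 5 + (-6*2 + N*sqrt(N)) = 5 + (-12 + N**(3/2)) = -7 + N**(3/2))
s = sqrt(-10757 - 47*I*sqrt(47)) (s = sqrt(-10750 + (-7 + (19 - 66)**(3/2))) = sqrt(-10750 + (-7 + (-47)**(3/2))) = sqrt(-10750 + (-7 - 47*I*sqrt(47))) = sqrt(-10757 - 47*I*sqrt(47)) ≈ 1.553 - 103.73*I)
s + u = sqrt(-10757 - 47*I*sqrt(47)) + 12863 = 12863 + sqrt(-10757 - 47*I*sqrt(47))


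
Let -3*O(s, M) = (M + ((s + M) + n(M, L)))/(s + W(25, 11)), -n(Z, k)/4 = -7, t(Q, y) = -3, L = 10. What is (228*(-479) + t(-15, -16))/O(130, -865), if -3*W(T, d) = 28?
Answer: -6589305/262 ≈ -25150.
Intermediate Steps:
W(T, d) = -28/3 (W(T, d) = -1/3*28 = -28/3)
n(Z, k) = 28 (n(Z, k) = -4*(-7) = 28)
O(s, M) = -(28 + s + 2*M)/(3*(-28/3 + s)) (O(s, M) = -(M + ((s + M) + 28))/(3*(s - 28/3)) = -(M + ((M + s) + 28))/(3*(-28/3 + s)) = -(M + (28 + M + s))/(3*(-28/3 + s)) = -(28 + s + 2*M)/(3*(-28/3 + s)))
(228*(-479) + t(-15, -16))/O(130, -865) = (228*(-479) - 3)/(((-28 - 1*130 - 2*(-865))/(-28 + 3*130))) = (-109212 - 3)/(((-28 - 130 + 1730)/(-28 + 390))) = -109215/(1572/362) = -109215/((1/362)*1572) = -109215/786/181 = -109215*181/786 = -6589305/262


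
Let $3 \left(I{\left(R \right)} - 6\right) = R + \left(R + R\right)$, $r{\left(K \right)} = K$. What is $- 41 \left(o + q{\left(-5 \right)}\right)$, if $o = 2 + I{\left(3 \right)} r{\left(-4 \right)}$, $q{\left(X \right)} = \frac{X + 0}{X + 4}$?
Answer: $1189$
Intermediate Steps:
$q{\left(X \right)} = \frac{X}{4 + X}$
$I{\left(R \right)} = 6 + R$ ($I{\left(R \right)} = 6 + \frac{R + \left(R + R\right)}{3} = 6 + \frac{R + 2 R}{3} = 6 + \frac{3 R}{3} = 6 + R$)
$o = -34$ ($o = 2 + \left(6 + 3\right) \left(-4\right) = 2 + 9 \left(-4\right) = 2 - 36 = -34$)
$- 41 \left(o + q{\left(-5 \right)}\right) = - 41 \left(-34 - \frac{5}{4 - 5}\right) = - 41 \left(-34 - \frac{5}{-1}\right) = - 41 \left(-34 - -5\right) = - 41 \left(-34 + 5\right) = \left(-41\right) \left(-29\right) = 1189$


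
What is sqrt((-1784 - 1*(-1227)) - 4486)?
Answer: 41*I*sqrt(3) ≈ 71.014*I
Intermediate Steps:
sqrt((-1784 - 1*(-1227)) - 4486) = sqrt((-1784 + 1227) - 4486) = sqrt(-557 - 4486) = sqrt(-5043) = 41*I*sqrt(3)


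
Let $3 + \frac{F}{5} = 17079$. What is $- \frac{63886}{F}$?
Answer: $- \frac{31943}{42690} \approx -0.74825$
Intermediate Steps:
$F = 85380$ ($F = -15 + 5 \cdot 17079 = -15 + 85395 = 85380$)
$- \frac{63886}{F} = - \frac{63886}{85380} = \left(-63886\right) \frac{1}{85380} = - \frac{31943}{42690}$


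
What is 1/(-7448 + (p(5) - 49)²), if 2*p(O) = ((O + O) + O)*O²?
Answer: 4/46937 ≈ 8.5221e-5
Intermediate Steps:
p(O) = 3*O³/2 (p(O) = (((O + O) + O)*O²)/2 = ((2*O + O)*O²)/2 = ((3*O)*O²)/2 = (3*O³)/2 = 3*O³/2)
1/(-7448 + (p(5) - 49)²) = 1/(-7448 + ((3/2)*5³ - 49)²) = 1/(-7448 + ((3/2)*125 - 49)²) = 1/(-7448 + (375/2 - 49)²) = 1/(-7448 + (277/2)²) = 1/(-7448 + 76729/4) = 1/(46937/4) = 4/46937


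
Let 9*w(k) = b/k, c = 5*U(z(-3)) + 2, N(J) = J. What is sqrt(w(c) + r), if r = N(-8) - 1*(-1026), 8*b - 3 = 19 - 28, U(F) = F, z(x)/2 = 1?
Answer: sqrt(146591)/12 ≈ 31.906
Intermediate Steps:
z(x) = 2 (z(x) = 2*1 = 2)
b = -3/4 (b = 3/8 + (19 - 28)/8 = 3/8 + (1/8)*(-9) = 3/8 - 9/8 = -3/4 ≈ -0.75000)
c = 12 (c = 5*2 + 2 = 10 + 2 = 12)
w(k) = -1/(12*k) (w(k) = (-3/(4*k))/9 = -1/(12*k))
r = 1018 (r = -8 - 1*(-1026) = -8 + 1026 = 1018)
sqrt(w(c) + r) = sqrt(-1/12/12 + 1018) = sqrt(-1/12*1/12 + 1018) = sqrt(-1/144 + 1018) = sqrt(146591/144) = sqrt(146591)/12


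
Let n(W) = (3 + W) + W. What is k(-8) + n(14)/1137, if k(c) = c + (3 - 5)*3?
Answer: -15887/1137 ≈ -13.973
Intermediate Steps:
n(W) = 3 + 2*W
k(c) = -6 + c (k(c) = c - 2*3 = c - 6 = -6 + c)
k(-8) + n(14)/1137 = (-6 - 8) + (3 + 2*14)/1137 = -14 + (3 + 28)*(1/1137) = -14 + 31*(1/1137) = -14 + 31/1137 = -15887/1137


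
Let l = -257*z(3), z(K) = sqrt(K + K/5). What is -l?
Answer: 771*sqrt(10)/5 ≈ 487.62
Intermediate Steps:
z(K) = sqrt(30)*sqrt(K)/5 (z(K) = sqrt(K + K*(1/5)) = sqrt(K + K/5) = sqrt(6*K/5) = sqrt(30)*sqrt(K)/5)
l = -771*sqrt(10)/5 (l = -257*sqrt(30)*sqrt(3)/5 = -771*sqrt(10)/5 ≈ -487.62)
-l = -(-771)*sqrt(10)/5 = 771*sqrt(10)/5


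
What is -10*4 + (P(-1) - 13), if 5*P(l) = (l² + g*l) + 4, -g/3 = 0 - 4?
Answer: -272/5 ≈ -54.400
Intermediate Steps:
g = 12 (g = -3*(0 - 4) = -3*(-4) = 12)
P(l) = ⅘ + l²/5 + 12*l/5 (P(l) = ((l² + 12*l) + 4)/5 = (4 + l² + 12*l)/5 = ⅘ + l²/5 + 12*l/5)
-10*4 + (P(-1) - 13) = -10*4 + ((⅘ + (⅕)*(-1)² + (12/5)*(-1)) - 13) = -40 + ((⅘ + (⅕)*1 - 12/5) - 13) = -40 + ((⅘ + ⅕ - 12/5) - 13) = -40 + (-7/5 - 13) = -40 - 72/5 = -272/5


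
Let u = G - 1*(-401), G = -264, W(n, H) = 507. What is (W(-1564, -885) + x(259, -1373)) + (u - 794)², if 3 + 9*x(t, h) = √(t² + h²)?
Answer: 1296467/3 + √1952210/9 ≈ 4.3231e+5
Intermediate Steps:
x(t, h) = -⅓ + √(h² + t²)/9 (x(t, h) = -⅓ + √(t² + h²)/9 = -⅓ + √(h² + t²)/9)
u = 137 (u = -264 - 1*(-401) = -264 + 401 = 137)
(W(-1564, -885) + x(259, -1373)) + (u - 794)² = (507 + (-⅓ + √((-1373)² + 259²)/9)) + (137 - 794)² = (507 + (-⅓ + √(1885129 + 67081)/9)) + (-657)² = (507 + (-⅓ + √1952210/9)) + 431649 = (1520/3 + √1952210/9) + 431649 = 1296467/3 + √1952210/9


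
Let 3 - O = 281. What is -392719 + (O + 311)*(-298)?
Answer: -402553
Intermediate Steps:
O = -278 (O = 3 - 1*281 = 3 - 281 = -278)
-392719 + (O + 311)*(-298) = -392719 + (-278 + 311)*(-298) = -392719 + 33*(-298) = -392719 - 9834 = -402553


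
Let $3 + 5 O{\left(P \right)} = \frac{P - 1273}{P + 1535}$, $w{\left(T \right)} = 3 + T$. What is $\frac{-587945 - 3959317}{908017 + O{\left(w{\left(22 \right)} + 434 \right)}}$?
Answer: $- \frac{7556033690}{1508820449} \approx -5.0079$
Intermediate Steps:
$O{\left(P \right)} = - \frac{3}{5} + \frac{-1273 + P}{5 \left(1535 + P\right)}$ ($O{\left(P \right)} = - \frac{3}{5} + \frac{\left(P - 1273\right) \frac{1}{P + 1535}}{5} = - \frac{3}{5} + \frac{\left(-1273 + P\right) \frac{1}{1535 + P}}{5} = - \frac{3}{5} + \frac{\frac{1}{1535 + P} \left(-1273 + P\right)}{5} = - \frac{3}{5} + \frac{-1273 + P}{5 \left(1535 + P\right)}$)
$\frac{-587945 - 3959317}{908017 + O{\left(w{\left(22 \right)} + 434 \right)}} = \frac{-587945 - 3959317}{908017 + \frac{2 \left(-2939 - \left(\left(3 + 22\right) + 434\right)\right)}{5 \left(1535 + \left(\left(3 + 22\right) + 434\right)\right)}} = - \frac{4547262}{908017 + \frac{2 \left(-2939 - \left(25 + 434\right)\right)}{5 \left(1535 + \left(25 + 434\right)\right)}} = - \frac{4547262}{908017 + \frac{2 \left(-2939 - 459\right)}{5 \left(1535 + 459\right)}} = - \frac{4547262}{908017 + \frac{2 \left(-2939 - 459\right)}{5 \cdot 1994}} = - \frac{4547262}{908017 + \frac{2}{5} \cdot \frac{1}{1994} \left(-3398\right)} = - \frac{4547262}{908017 - \frac{3398}{4985}} = - \frac{4547262}{\frac{4526461347}{4985}} = \left(-4547262\right) \frac{4985}{4526461347} = - \frac{7556033690}{1508820449}$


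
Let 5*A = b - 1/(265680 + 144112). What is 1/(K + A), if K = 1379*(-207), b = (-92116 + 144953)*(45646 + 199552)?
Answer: 2048960/5308486326322111 ≈ 3.8598e-10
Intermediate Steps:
b = 12955526726 (b = 52837*245198 = 12955526726)
K = -285453
A = 5309071208100991/2048960 (A = (12955526726 - 1/(265680 + 144112))/5 = (12955526726 - 1/409792)/5 = (⅕)*(5309071208100991/409792) = 5309071208100991/2048960 ≈ 2.5911e+9)
1/(K + A) = 1/(-285453 + 5309071208100991/2048960) = 1/(5308486326322111/2048960) = 2048960/5308486326322111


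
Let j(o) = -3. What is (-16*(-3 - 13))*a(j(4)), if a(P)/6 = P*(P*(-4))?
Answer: -55296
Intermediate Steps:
a(P) = -24*P² (a(P) = 6*(P*(P*(-4))) = 6*(P*(-4*P)) = 6*(-4*P²) = -24*P²)
(-16*(-3 - 13))*a(j(4)) = (-16*(-3 - 13))*(-24*(-3)²) = (-16*(-16))*(-24*9) = 256*(-216) = -55296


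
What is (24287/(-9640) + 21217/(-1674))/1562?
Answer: -122594159/12603278160 ≈ -0.0097272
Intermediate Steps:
(24287/(-9640) + 21217/(-1674))/1562 = (24287*(-1/9640) + 21217*(-1/1674))*(1/1562) = (-24287/9640 - 21217/1674)*(1/1562) = -122594159/8068680*1/1562 = -122594159/12603278160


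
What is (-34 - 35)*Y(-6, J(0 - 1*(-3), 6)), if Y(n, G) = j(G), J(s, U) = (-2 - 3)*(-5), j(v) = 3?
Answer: -207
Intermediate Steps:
J(s, U) = 25 (J(s, U) = -5*(-5) = 25)
Y(n, G) = 3
(-34 - 35)*Y(-6, J(0 - 1*(-3), 6)) = (-34 - 35)*3 = -69*3 = -207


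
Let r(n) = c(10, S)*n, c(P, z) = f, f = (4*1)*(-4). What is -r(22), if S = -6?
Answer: 352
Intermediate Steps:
f = -16 (f = 4*(-4) = -16)
c(P, z) = -16
r(n) = -16*n
-r(22) = -(-16)*22 = -1*(-352) = 352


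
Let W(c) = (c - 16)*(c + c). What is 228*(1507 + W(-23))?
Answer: 752628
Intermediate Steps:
W(c) = 2*c*(-16 + c) (W(c) = (-16 + c)*(2*c) = 2*c*(-16 + c))
228*(1507 + W(-23)) = 228*(1507 + 2*(-23)*(-16 - 23)) = 228*(1507 + 2*(-23)*(-39)) = 228*(1507 + 1794) = 228*3301 = 752628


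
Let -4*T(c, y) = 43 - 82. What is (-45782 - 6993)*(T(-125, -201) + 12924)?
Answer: -2730314625/4 ≈ -6.8258e+8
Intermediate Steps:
T(c, y) = 39/4 (T(c, y) = -(43 - 82)/4 = -1/4*(-39) = 39/4)
(-45782 - 6993)*(T(-125, -201) + 12924) = (-45782 - 6993)*(39/4 + 12924) = -52775*51735/4 = -2730314625/4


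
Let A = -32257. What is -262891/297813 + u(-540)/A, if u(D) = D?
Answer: -8319255967/9606553941 ≈ -0.86600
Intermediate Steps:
-262891/297813 + u(-540)/A = -262891/297813 - 540/(-32257) = -262891*1/297813 - 540*(-1/32257) = -262891/297813 + 540/32257 = -8319255967/9606553941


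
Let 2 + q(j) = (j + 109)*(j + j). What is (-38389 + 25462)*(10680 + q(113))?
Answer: -786607950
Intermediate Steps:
q(j) = -2 + 2*j*(109 + j) (q(j) = -2 + (j + 109)*(j + j) = -2 + (109 + j)*(2*j) = -2 + 2*j*(109 + j))
(-38389 + 25462)*(10680 + q(113)) = (-38389 + 25462)*(10680 + (-2 + 2*113² + 218*113)) = -12927*(10680 + (-2 + 2*12769 + 24634)) = -12927*(10680 + (-2 + 25538 + 24634)) = -12927*(10680 + 50170) = -12927*60850 = -786607950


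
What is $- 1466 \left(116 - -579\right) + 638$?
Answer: $-1018232$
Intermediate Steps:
$- 1466 \left(116 - -579\right) + 638 = - 1466 \left(116 + 579\right) + 638 = \left(-1466\right) 695 + 638 = -1018870 + 638 = -1018232$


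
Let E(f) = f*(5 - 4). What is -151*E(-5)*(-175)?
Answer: -132125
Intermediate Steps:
E(f) = f (E(f) = f*1 = f)
-151*E(-5)*(-175) = -151*(-5)*(-175) = 755*(-175) = -132125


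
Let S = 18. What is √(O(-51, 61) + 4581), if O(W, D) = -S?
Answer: 39*√3 ≈ 67.550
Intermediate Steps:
O(W, D) = -18 (O(W, D) = -1*18 = -18)
√(O(-51, 61) + 4581) = √(-18 + 4581) = √4563 = 39*√3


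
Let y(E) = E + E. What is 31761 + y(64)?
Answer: 31889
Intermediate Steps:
y(E) = 2*E
31761 + y(64) = 31761 + 2*64 = 31761 + 128 = 31889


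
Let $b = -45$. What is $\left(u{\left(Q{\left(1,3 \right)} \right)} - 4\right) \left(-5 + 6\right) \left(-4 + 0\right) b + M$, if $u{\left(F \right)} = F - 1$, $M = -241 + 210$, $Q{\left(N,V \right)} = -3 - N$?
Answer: $-1651$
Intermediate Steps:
$M = -31$
$u{\left(F \right)} = -1 + F$
$\left(u{\left(Q{\left(1,3 \right)} \right)} - 4\right) \left(-5 + 6\right) \left(-4 + 0\right) b + M = \left(\left(-1 - 4\right) - 4\right) \left(-5 + 6\right) \left(-4 + 0\right) \left(-45\right) - 31 = \left(\left(-1 - 4\right) - 4\right) 1 \left(-4\right) \left(-45\right) - 31 = \left(\left(-1 - 4\right) - 4\right) \left(-4\right) \left(-45\right) - 31 = \left(-5 - 4\right) \left(-4\right) \left(-45\right) - 31 = \left(-9\right) \left(-4\right) \left(-45\right) - 31 = 36 \left(-45\right) - 31 = -1620 - 31 = -1651$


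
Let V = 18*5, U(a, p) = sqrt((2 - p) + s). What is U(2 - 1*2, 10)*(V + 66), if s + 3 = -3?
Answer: 156*I*sqrt(14) ≈ 583.7*I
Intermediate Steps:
s = -6 (s = -3 - 3 = -6)
U(a, p) = sqrt(-4 - p) (U(a, p) = sqrt((2 - p) - 6) = sqrt(-4 - p))
V = 90
U(2 - 1*2, 10)*(V + 66) = sqrt(-4 - 1*10)*(90 + 66) = sqrt(-4 - 10)*156 = sqrt(-14)*156 = (I*sqrt(14))*156 = 156*I*sqrt(14)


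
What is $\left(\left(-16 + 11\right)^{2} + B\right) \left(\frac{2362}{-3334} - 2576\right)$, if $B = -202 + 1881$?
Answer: $- \frac{7319315592}{1667} \approx -4.3907 \cdot 10^{6}$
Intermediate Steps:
$B = 1679$
$\left(\left(-16 + 11\right)^{2} + B\right) \left(\frac{2362}{-3334} - 2576\right) = \left(\left(-16 + 11\right)^{2} + 1679\right) \left(\frac{2362}{-3334} - 2576\right) = \left(\left(-5\right)^{2} + 1679\right) \left(2362 \left(- \frac{1}{3334}\right) - 2576\right) = \left(25 + 1679\right) \left(- \frac{1181}{1667} - 2576\right) = 1704 \left(- \frac{4295373}{1667}\right) = - \frac{7319315592}{1667}$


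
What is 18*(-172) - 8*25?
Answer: -3296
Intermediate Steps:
18*(-172) - 8*25 = -3096 - 200 = -3296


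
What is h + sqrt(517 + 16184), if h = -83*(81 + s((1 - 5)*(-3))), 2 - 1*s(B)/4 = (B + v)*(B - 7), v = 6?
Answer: 22493 + sqrt(16701) ≈ 22622.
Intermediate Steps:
s(B) = 8 - 4*(-7 + B)*(6 + B) (s(B) = 8 - 4*(B + 6)*(B - 7) = 8 - 4*(6 + B)*(-7 + B) = 8 - 4*(-7 + B)*(6 + B))
h = 22493 (h = -83*(81 + (176 - 4*9*(1 - 5)**2 + 4*((1 - 5)*(-3)))) = -83*(81 + (176 - 4*(-4*(-3))**2 + 4*(-4*(-3)))) = -83*(81 + (176 - 4*12**2 + 4*12)) = -83*(81 + (176 - 4*144 + 48)) = -83*(81 + (176 - 576 + 48)) = -83*(81 - 352) = -83*(-271) = 22493)
h + sqrt(517 + 16184) = 22493 + sqrt(517 + 16184) = 22493 + sqrt(16701)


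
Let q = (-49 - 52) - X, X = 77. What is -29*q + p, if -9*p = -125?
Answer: 46583/9 ≈ 5175.9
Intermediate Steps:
p = 125/9 (p = -1/9*(-125) = 125/9 ≈ 13.889)
q = -178 (q = (-49 - 52) - 1*77 = -101 - 77 = -178)
-29*q + p = -29*(-178) + 125/9 = 5162 + 125/9 = 46583/9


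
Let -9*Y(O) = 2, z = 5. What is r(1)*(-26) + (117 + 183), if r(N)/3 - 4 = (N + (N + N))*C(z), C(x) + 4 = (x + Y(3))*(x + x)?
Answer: -10256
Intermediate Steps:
Y(O) = -2/9 (Y(O) = -⅑*2 = -2/9)
C(x) = -4 + 2*x*(-2/9 + x) (C(x) = -4 + (x - 2/9)*(x + x) = -4 + (-2/9 + x)*(2*x) = -4 + 2*x*(-2/9 + x))
r(N) = 12 + 394*N (r(N) = 12 + 3*((N + (N + N))*(-4 + 2*5² - 4/9*5)) = 12 + 3*((N + 2*N)*(-4 + 2*25 - 20/9)) = 12 + 3*((3*N)*(-4 + 50 - 20/9)) = 12 + 3*((3*N)*(394/9)) = 12 + 3*(394*N/3) = 12 + 394*N)
r(1)*(-26) + (117 + 183) = (12 + 394*1)*(-26) + (117 + 183) = (12 + 394)*(-26) + 300 = 406*(-26) + 300 = -10556 + 300 = -10256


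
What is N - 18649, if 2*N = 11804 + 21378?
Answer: -2058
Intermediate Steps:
N = 16591 (N = (11804 + 21378)/2 = (1/2)*33182 = 16591)
N - 18649 = 16591 - 18649 = -2058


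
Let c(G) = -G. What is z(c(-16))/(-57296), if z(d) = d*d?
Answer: -16/3581 ≈ -0.0044680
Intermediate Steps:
z(d) = d²
z(c(-16))/(-57296) = (-1*(-16))²/(-57296) = 16²*(-1/57296) = 256*(-1/57296) = -16/3581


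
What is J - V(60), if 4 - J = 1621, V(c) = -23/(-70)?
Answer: -113213/70 ≈ -1617.3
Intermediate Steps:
V(c) = 23/70 (V(c) = -23*(-1/70) = 23/70)
J = -1617 (J = 4 - 1*1621 = 4 - 1621 = -1617)
J - V(60) = -1617 - 1*23/70 = -1617 - 23/70 = -113213/70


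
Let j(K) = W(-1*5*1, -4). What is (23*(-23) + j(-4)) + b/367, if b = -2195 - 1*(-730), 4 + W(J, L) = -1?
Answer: -197443/367 ≈ -537.99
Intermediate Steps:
W(J, L) = -5 (W(J, L) = -4 - 1 = -5)
j(K) = -5
b = -1465 (b = -2195 + 730 = -1465)
(23*(-23) + j(-4)) + b/367 = (23*(-23) - 5) - 1465/367 = (-529 - 5) - 1465*1/367 = -534 - 1465/367 = -197443/367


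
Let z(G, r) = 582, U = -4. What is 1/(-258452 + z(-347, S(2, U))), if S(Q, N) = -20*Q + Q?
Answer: -1/257870 ≈ -3.8779e-6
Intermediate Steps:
S(Q, N) = -19*Q
1/(-258452 + z(-347, S(2, U))) = 1/(-258452 + 582) = 1/(-257870) = -1/257870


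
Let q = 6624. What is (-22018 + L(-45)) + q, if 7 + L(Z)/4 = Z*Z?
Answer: -7322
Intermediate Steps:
L(Z) = -28 + 4*Z**2 (L(Z) = -28 + 4*(Z*Z) = -28 + 4*Z**2)
(-22018 + L(-45)) + q = (-22018 + (-28 + 4*(-45)**2)) + 6624 = (-22018 + (-28 + 4*2025)) + 6624 = (-22018 + (-28 + 8100)) + 6624 = (-22018 + 8072) + 6624 = -13946 + 6624 = -7322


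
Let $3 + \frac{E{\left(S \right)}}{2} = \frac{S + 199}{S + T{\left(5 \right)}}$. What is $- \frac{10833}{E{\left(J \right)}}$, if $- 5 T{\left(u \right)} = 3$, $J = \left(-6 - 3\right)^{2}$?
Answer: $- \frac{2177433}{194} \approx -11224.0$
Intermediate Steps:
$J = 81$ ($J = \left(-9\right)^{2} = 81$)
$T{\left(u \right)} = - \frac{3}{5}$ ($T{\left(u \right)} = \left(- \frac{1}{5}\right) 3 = - \frac{3}{5}$)
$E{\left(S \right)} = -6 + \frac{2 \left(199 + S\right)}{- \frac{3}{5} + S}$ ($E{\left(S \right)} = -6 + 2 \frac{S + 199}{S - \frac{3}{5}} = -6 + 2 \frac{199 + S}{- \frac{3}{5} + S} = -6 + \frac{2 \left(199 + S\right)}{- \frac{3}{5} + S}$)
$- \frac{10833}{E{\left(J \right)}} = - \frac{10833}{4 \frac{1}{-3 + 5 \cdot 81} \left(502 - 405\right)} = - \frac{10833}{4 \frac{1}{-3 + 405} \left(502 - 405\right)} = - \frac{10833}{4 \cdot \frac{1}{402} \cdot 97} = - \frac{10833}{\frac{194}{201}} = \left(-10833\right) \frac{201}{194} = - \frac{2177433}{194}$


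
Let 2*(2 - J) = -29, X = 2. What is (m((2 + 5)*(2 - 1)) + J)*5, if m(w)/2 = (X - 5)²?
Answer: 345/2 ≈ 172.50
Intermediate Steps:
J = 33/2 (J = 2 - ½*(-29) = 2 + 29/2 = 33/2 ≈ 16.500)
m(w) = 18 (m(w) = 2*(2 - 5)² = 2*(-3)² = 2*9 = 18)
(m((2 + 5)*(2 - 1)) + J)*5 = (18 + 33/2)*5 = (69/2)*5 = 345/2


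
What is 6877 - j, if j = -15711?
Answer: 22588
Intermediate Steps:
6877 - j = 6877 - 1*(-15711) = 6877 + 15711 = 22588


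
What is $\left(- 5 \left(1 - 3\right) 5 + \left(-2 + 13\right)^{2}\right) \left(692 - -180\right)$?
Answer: $149112$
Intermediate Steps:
$\left(- 5 \left(1 - 3\right) 5 + \left(-2 + 13\right)^{2}\right) \left(692 - -180\right) = \left(\left(-5\right) \left(-2\right) 5 + 11^{2}\right) \left(692 + 180\right) = \left(10 \cdot 5 + 121\right) 872 = \left(50 + 121\right) 872 = 171 \cdot 872 = 149112$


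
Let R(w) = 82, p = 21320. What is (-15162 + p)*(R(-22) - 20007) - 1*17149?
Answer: -122715299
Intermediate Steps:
(-15162 + p)*(R(-22) - 20007) - 1*17149 = (-15162 + 21320)*(82 - 20007) - 1*17149 = 6158*(-19925) - 17149 = -122698150 - 17149 = -122715299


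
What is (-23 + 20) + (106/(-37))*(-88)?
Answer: 9217/37 ≈ 249.11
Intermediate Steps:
(-23 + 20) + (106/(-37))*(-88) = -3 + (106*(-1/37))*(-88) = -3 - 106/37*(-88) = -3 + 9328/37 = 9217/37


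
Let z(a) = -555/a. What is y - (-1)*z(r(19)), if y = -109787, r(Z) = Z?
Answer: -2086508/19 ≈ -1.0982e+5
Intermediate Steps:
y - (-1)*z(r(19)) = -109787 - (-1)*(-555/19) = -109787 - (-1)*(-555*1/19) = -109787 - (-1)*(-555)/19 = -109787 - 1*555/19 = -109787 - 555/19 = -2086508/19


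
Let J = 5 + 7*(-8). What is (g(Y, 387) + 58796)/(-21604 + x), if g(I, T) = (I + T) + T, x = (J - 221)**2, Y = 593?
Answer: 60163/52380 ≈ 1.1486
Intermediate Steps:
J = -51 (J = 5 - 56 = -51)
x = 73984 (x = (-51 - 221)**2 = (-272)**2 = 73984)
g(I, T) = I + 2*T
(g(Y, 387) + 58796)/(-21604 + x) = ((593 + 2*387) + 58796)/(-21604 + 73984) = ((593 + 774) + 58796)/52380 = (1367 + 58796)*(1/52380) = 60163*(1/52380) = 60163/52380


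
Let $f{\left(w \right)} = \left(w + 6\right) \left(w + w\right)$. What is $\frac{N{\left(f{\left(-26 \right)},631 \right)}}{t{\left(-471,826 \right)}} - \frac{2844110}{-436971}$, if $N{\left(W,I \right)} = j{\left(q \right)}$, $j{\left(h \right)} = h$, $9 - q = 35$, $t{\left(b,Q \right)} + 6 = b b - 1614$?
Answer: $\frac{208773795688}{32076730197} \approx 6.5086$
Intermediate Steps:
$t{\left(b,Q \right)} = -1620 + b^{2}$ ($t{\left(b,Q \right)} = -6 + \left(b b - 1614\right) = -6 + \left(b^{2} - 1614\right) = -6 + \left(-1614 + b^{2}\right) = -1620 + b^{2}$)
$q = -26$ ($q = 9 - 35 = -26$)
$f{\left(w \right)} = 2 w \left(6 + w\right)$ ($f{\left(w \right)} = \left(6 + w\right) 2 w = 2 w \left(6 + w\right)$)
$N{\left(W,I \right)} = -26$
$\frac{N{\left(f{\left(-26 \right)},631 \right)}}{t{\left(-471,826 \right)}} - \frac{2844110}{-436971} = - \frac{26}{-1620 + \left(-471\right)^{2}} - \frac{2844110}{-436971} = - \frac{26}{-1620 + 221841} - - \frac{2844110}{436971} = - \frac{26}{220221} + \frac{2844110}{436971} = \frac{208773795688}{32076730197}$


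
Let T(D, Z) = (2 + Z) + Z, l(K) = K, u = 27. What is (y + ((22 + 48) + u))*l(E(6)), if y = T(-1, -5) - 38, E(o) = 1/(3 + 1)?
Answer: 51/4 ≈ 12.750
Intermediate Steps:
E(o) = ¼ (E(o) = 1/4 = ¼)
T(D, Z) = 2 + 2*Z
y = -46 (y = (2 + 2*(-5)) - 38 = (2 - 10) - 38 = -8 - 38 = -46)
(y + ((22 + 48) + u))*l(E(6)) = (-46 + ((22 + 48) + 27))*(¼) = (-46 + (70 + 27))*(¼) = (-46 + 97)*(¼) = 51*(¼) = 51/4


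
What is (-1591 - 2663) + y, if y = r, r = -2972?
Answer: -7226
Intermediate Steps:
y = -2972
(-1591 - 2663) + y = (-1591 - 2663) - 2972 = -4254 - 2972 = -7226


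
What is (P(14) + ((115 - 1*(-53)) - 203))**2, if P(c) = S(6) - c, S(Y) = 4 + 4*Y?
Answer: 441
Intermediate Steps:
P(c) = 28 - c (P(c) = (4 + 4*6) - c = (4 + 24) - c = 28 - c)
(P(14) + ((115 - 1*(-53)) - 203))**2 = ((28 - 1*14) + ((115 - 1*(-53)) - 203))**2 = ((28 - 14) + ((115 + 53) - 203))**2 = (14 + (168 - 203))**2 = (14 - 35)**2 = (-21)**2 = 441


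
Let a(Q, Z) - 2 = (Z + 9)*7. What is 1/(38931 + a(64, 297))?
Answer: 1/41075 ≈ 2.4346e-5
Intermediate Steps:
a(Q, Z) = 65 + 7*Z (a(Q, Z) = 2 + (Z + 9)*7 = 2 + (9 + Z)*7 = 2 + (63 + 7*Z) = 65 + 7*Z)
1/(38931 + a(64, 297)) = 1/(38931 + (65 + 7*297)) = 1/(38931 + (65 + 2079)) = 1/(38931 + 2144) = 1/41075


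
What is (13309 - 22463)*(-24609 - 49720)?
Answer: 680407666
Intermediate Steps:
(13309 - 22463)*(-24609 - 49720) = -9154*(-74329) = 680407666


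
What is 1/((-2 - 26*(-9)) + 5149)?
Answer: 1/5381 ≈ 0.00018584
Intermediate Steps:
1/((-2 - 26*(-9)) + 5149) = 1/((-2 + 234) + 5149) = 1/(232 + 5149) = 1/5381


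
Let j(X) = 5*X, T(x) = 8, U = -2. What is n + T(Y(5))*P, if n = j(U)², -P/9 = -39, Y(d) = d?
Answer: 2908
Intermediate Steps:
P = 351 (P = -9*(-39) = 351)
n = 100 (n = (5*(-2))² = (-10)² = 100)
n + T(Y(5))*P = 100 + 8*351 = 100 + 2808 = 2908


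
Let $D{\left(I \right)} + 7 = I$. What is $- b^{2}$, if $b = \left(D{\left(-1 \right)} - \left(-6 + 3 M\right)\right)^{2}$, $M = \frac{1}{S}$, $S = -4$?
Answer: $- \frac{625}{256} \approx -2.4414$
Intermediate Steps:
$D{\left(I \right)} = -7 + I$
$M = - \frac{1}{4}$ ($M = \frac{1}{-4} = - \frac{1}{4} \approx -0.25$)
$b = \frac{25}{16}$ ($b = \left(\left(-7 - 1\right) + \left(6 - - \frac{3}{4}\right)\right)^{2} = \left(-8 + \left(6 + \frac{3}{4}\right)\right)^{2} = \left(-8 + \frac{27}{4}\right)^{2} = \left(- \frac{5}{4}\right)^{2} = \frac{25}{16} \approx 1.5625$)
$- b^{2} = - \left(\frac{25}{16}\right)^{2} = \left(-1\right) \frac{625}{256} = - \frac{625}{256}$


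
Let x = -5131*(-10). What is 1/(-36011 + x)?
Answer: 1/15299 ≈ 6.5364e-5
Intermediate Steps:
x = 51310
1/(-36011 + x) = 1/(-36011 + 51310) = 1/15299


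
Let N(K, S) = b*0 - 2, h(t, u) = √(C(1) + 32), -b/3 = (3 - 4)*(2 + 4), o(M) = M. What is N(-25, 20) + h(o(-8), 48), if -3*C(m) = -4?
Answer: -2 + 10*√3/3 ≈ 3.7735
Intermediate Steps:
C(m) = 4/3 (C(m) = -⅓*(-4) = 4/3)
b = 18 (b = -3*(3 - 4)*(2 + 4) = -(-3)*6 = -3*(-6) = 18)
h(t, u) = 10*√3/3 (h(t, u) = √(4/3 + 32) = √(100/3) = 10*√3/3)
N(K, S) = -2 (N(K, S) = 18*0 - 2 = 0 - 2 = -2)
N(-25, 20) + h(o(-8), 48) = -2 + 10*√3/3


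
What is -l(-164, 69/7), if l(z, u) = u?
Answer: -69/7 ≈ -9.8571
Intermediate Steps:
-l(-164, 69/7) = -69/7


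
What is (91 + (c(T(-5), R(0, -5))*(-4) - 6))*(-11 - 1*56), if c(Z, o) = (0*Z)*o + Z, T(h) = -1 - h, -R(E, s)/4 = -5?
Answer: -4623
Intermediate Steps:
R(E, s) = 20 (R(E, s) = -4*(-5) = 20)
c(Z, o) = Z (c(Z, o) = 0*o + Z = 0 + Z = Z)
(91 + (c(T(-5), R(0, -5))*(-4) - 6))*(-11 - 1*56) = (91 + ((-1 - 1*(-5))*(-4) - 6))*(-11 - 1*56) = (91 + ((-1 + 5)*(-4) - 6))*(-11 - 56) = (91 + (4*(-4) - 6))*(-67) = (91 + (-16 - 6))*(-67) = (91 - 22)*(-67) = 69*(-67) = -4623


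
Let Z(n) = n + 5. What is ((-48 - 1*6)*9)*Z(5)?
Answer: -4860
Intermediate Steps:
Z(n) = 5 + n
((-48 - 1*6)*9)*Z(5) = ((-48 - 1*6)*9)*(5 + 5) = ((-48 - 6)*9)*10 = -54*9*10 = -486*10 = -4860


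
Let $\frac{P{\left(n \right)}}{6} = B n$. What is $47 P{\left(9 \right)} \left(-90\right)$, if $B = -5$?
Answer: $1142100$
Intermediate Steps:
$P{\left(n \right)} = - 30 n$ ($P{\left(n \right)} = 6 \left(- 5 n\right) = - 30 n$)
$47 P{\left(9 \right)} \left(-90\right) = 47 \left(\left(-30\right) 9\right) \left(-90\right) = 47 \left(-270\right) \left(-90\right) = \left(-12690\right) \left(-90\right) = 1142100$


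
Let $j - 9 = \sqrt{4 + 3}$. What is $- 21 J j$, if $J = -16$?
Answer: $3024 + 336 \sqrt{7} \approx 3913.0$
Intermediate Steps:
$j = 9 + \sqrt{7}$ ($j = 9 + \sqrt{4 + 3} = 9 + \sqrt{7} \approx 11.646$)
$- 21 J j = \left(-21\right) \left(-16\right) \left(9 + \sqrt{7}\right) = 336 \left(9 + \sqrt{7}\right) = 3024 + 336 \sqrt{7}$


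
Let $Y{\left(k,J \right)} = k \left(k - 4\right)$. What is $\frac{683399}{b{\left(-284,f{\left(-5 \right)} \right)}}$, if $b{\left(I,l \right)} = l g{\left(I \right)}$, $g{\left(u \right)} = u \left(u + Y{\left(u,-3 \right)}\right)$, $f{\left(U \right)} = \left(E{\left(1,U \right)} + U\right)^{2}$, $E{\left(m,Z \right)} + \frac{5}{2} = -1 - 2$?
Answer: $- \frac{683399}{2552096988} \approx -0.00026778$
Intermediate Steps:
$E{\left(m,Z \right)} = - \frac{11}{2}$ ($E{\left(m,Z \right)} = - \frac{5}{2} - 3 = - \frac{11}{2}$)
$Y{\left(k,J \right)} = k \left(-4 + k\right)$
$f{\left(U \right)} = \left(- \frac{11}{2} + U\right)^{2}$
$g{\left(u \right)} = u \left(u + u \left(-4 + u\right)\right)$
$b{\left(I,l \right)} = l I^{2} \left(-3 + I\right)$
$\frac{683399}{b{\left(-284,f{\left(-5 \right)} \right)}} = \frac{683399}{\frac{\left(-11 + 2 \left(-5\right)\right)^{2}}{4} \left(-284\right)^{2} \left(-3 - 284\right)} = \frac{683399}{\frac{\left(-11 - 10\right)^{2}}{4} \cdot 80656 \left(-287\right)} = \frac{683399}{\frac{\left(-21\right)^{2}}{4} \cdot 80656 \left(-287\right)} = \frac{683399}{\frac{1}{4} \cdot 441 \cdot 80656 \left(-287\right)} = \frac{683399}{\frac{441}{4} \cdot 80656 \left(-287\right)} = \frac{683399}{-2552096988} = 683399 \left(- \frac{1}{2552096988}\right) = - \frac{683399}{2552096988}$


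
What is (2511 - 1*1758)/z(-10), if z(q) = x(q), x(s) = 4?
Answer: 753/4 ≈ 188.25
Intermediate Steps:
z(q) = 4
(2511 - 1*1758)/z(-10) = (2511 - 1*1758)/4 = (2511 - 1758)*(1/4) = 753*(1/4) = 753/4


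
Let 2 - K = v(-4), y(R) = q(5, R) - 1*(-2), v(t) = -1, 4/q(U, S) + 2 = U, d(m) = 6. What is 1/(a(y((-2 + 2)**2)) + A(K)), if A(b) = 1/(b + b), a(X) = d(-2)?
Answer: 6/37 ≈ 0.16216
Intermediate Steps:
q(U, S) = 4/(-2 + U)
y(R) = 10/3 (y(R) = 4/(-2 + 5) - 1*(-2) = 4/3 + 2 = 10/3)
a(X) = 6
K = 3 (K = 2 - 1*(-1) = 2 + 1 = 3)
A(b) = 1/(2*b)
1/(a(y((-2 + 2)**2)) + A(K)) = 1/(6 + (1/2)/3) = 1/(6 + (1/2)*(1/3)) = 1/(6 + 1/6) = 1/(37/6) = 6/37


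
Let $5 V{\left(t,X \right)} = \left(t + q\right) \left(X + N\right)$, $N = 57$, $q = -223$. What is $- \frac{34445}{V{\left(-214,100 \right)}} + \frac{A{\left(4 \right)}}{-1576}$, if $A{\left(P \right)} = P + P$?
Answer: $\frac{33859716}{13515973} \approx 2.5052$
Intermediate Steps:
$A{\left(P \right)} = 2 P$
$V{\left(t,X \right)} = \frac{\left(-223 + t\right) \left(57 + X\right)}{5}$ ($V{\left(t,X \right)} = \frac{\left(t - 223\right) \left(X + 57\right)}{5} = \frac{\left(-223 + t\right) \left(57 + X\right)}{5}$)
$- \frac{34445}{V{\left(-214,100 \right)}} + \frac{A{\left(4 \right)}}{-1576} = - \frac{34445}{- \frac{12711}{5} - 4460 + \frac{57}{5} \left(-214\right) + \frac{1}{5} \cdot 100 \left(-214\right)} + \frac{2 \cdot 4}{-1576} = - \frac{34445}{- \frac{12711}{5} - 4460 - \frac{12198}{5} - 4280} + 8 \left(- \frac{1}{1576}\right) = - \frac{34445}{- \frac{68609}{5}} - \frac{1}{197} = \left(-34445\right) \left(- \frac{5}{68609}\right) - \frac{1}{197} = \frac{172225}{68609} - \frac{1}{197} = \frac{33859716}{13515973}$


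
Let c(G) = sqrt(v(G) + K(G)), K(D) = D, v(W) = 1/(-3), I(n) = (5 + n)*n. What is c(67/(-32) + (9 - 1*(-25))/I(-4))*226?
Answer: 113*I*sqrt(6294)/12 ≈ 747.07*I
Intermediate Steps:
I(n) = n*(5 + n)
v(W) = -1/3
c(G) = sqrt(-1/3 + G)
c(67/(-32) + (9 - 1*(-25))/I(-4))*226 = (sqrt(-3 + 9*(67/(-32) + (9 - 1*(-25))/((-4*(5 - 4)))))/3)*226 = (sqrt(-3 + 9*(67*(-1/32) + (9 + 25)/((-4*1))))/3)*226 = (sqrt(-3 + 9*(-67/32 + 34/(-4)))/3)*226 = (sqrt(-3 + 9*(-67/32 + 34*(-1/4)))/3)*226 = (sqrt(-3 + 9*(-67/32 - 17/2))/3)*226 = (sqrt(-3 + 9*(-339/32))/3)*226 = (sqrt(-3 - 3051/32)/3)*226 = (sqrt(-3147/32)/3)*226 = ((I*sqrt(6294)/8)/3)*226 = (I*sqrt(6294)/24)*226 = 113*I*sqrt(6294)/12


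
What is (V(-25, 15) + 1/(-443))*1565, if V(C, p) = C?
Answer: -17333940/443 ≈ -39129.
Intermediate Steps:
(V(-25, 15) + 1/(-443))*1565 = (-25 + 1/(-443))*1565 = (-25 - 1/443)*1565 = -11076/443*1565 = -17333940/443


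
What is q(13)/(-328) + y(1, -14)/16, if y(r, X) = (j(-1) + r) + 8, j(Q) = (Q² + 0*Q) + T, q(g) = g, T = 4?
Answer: 137/164 ≈ 0.83537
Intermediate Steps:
j(Q) = 4 + Q² (j(Q) = (Q² + 0*Q) + 4 = (Q² + 0) + 4 = Q² + 4 = 4 + Q²)
y(r, X) = 13 + r (y(r, X) = ((4 + (-1)²) + r) + 8 = ((4 + 1) + r) + 8 = (5 + r) + 8 = 13 + r)
q(13)/(-328) + y(1, -14)/16 = 13/(-328) + (13 + 1)/16 = 13*(-1/328) + 14*(1/16) = -13/328 + 7/8 = 137/164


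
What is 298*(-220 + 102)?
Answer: -35164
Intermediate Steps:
298*(-220 + 102) = 298*(-118) = -35164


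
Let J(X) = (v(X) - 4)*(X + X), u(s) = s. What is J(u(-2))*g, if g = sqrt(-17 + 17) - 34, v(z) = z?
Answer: -816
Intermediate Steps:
J(X) = 2*X*(-4 + X) (J(X) = (X - 4)*(X + X) = (-4 + X)*(2*X) = 2*X*(-4 + X))
g = -34 (g = sqrt(0) - 34 = 0 - 34 = -34)
J(u(-2))*g = (2*(-2)*(-4 - 2))*(-34) = (2*(-2)*(-6))*(-34) = 24*(-34) = -816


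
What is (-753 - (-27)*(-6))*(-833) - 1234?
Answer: 760961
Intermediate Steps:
(-753 - (-27)*(-6))*(-833) - 1234 = (-753 - 1*162)*(-833) - 1234 = (-753 - 162)*(-833) - 1234 = -915*(-833) - 1234 = 762195 - 1234 = 760961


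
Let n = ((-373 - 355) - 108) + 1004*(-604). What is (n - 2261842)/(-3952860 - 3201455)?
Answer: 2869094/7154315 ≈ 0.40103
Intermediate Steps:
n = -607252 (n = (-728 - 108) - 606416 = -836 - 606416 = -607252)
(n - 2261842)/(-3952860 - 3201455) = (-607252 - 2261842)/(-3952860 - 3201455) = -2869094/(-7154315) = -2869094*(-1/7154315) = 2869094/7154315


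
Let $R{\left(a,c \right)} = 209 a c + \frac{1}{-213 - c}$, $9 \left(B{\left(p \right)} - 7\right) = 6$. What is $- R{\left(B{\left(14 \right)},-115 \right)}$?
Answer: $\frac{54174893}{294} \approx 1.8427 \cdot 10^{5}$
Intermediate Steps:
$B{\left(p \right)} = \frac{23}{3}$ ($B{\left(p \right)} = 7 + \frac{1}{9} \cdot 6 = 7 + \frac{2}{3} = \frac{23}{3}$)
$R{\left(a,c \right)} = \frac{1}{-213 - c} + 209 a c$ ($R{\left(a,c \right)} = 209 a c + \frac{1}{-213 - c} = \frac{1}{-213 - c} + 209 a c$)
$- R{\left(B{\left(14 \right)},-115 \right)} = - \frac{-1 + 209 \cdot \frac{23}{3} \left(-115\right)^{2} + 44517 \cdot \frac{23}{3} \left(-115\right)}{213 - 115} = - \frac{-1 + 209 \cdot \frac{23}{3} \cdot 13225 - 39249155}{98} = - \frac{-1 + \frac{63572575}{3} - 39249155}{98} = - \frac{-54174893}{98 \cdot 3} = \left(-1\right) \left(- \frac{54174893}{294}\right) = \frac{54174893}{294}$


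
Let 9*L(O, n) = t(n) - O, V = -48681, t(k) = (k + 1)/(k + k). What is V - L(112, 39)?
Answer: -17082683/351 ≈ -48669.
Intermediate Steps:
t(k) = (1 + k)/(2*k) (t(k) = (1 + k)/((2*k)) = (1 + k)*(1/(2*k)) = (1 + k)/(2*k))
L(O, n) = -O/9 + (1 + n)/(18*n) (L(O, n) = ((1 + n)/(2*n) - O)/9 = (-O + (1 + n)/(2*n))/9 = -O/9 + (1 + n)/(18*n))
V - L(112, 39) = -48681 - (1 + 39 - 2*112*39)/(18*39) = -48681 - (1 + 39 - 8736)/(18*39) = -48681 - (-8696)/(18*39) = -48681 - 1*(-4348/351) = -48681 + 4348/351 = -17082683/351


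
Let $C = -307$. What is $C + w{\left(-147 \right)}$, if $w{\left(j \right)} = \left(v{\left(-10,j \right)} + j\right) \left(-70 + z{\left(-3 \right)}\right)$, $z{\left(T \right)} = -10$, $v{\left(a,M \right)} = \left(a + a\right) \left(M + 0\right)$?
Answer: $-223747$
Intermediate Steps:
$v{\left(a,M \right)} = 2 M a$ ($v{\left(a,M \right)} = 2 a M = 2 M a$)
$w{\left(j \right)} = 1520 j$ ($w{\left(j \right)} = \left(2 j \left(-10\right) + j\right) \left(-70 - 10\right) = \left(- 20 j + j\right) \left(-80\right) = - 19 j \left(-80\right) = 1520 j$)
$C + w{\left(-147 \right)} = -307 + 1520 \left(-147\right) = -307 - 223440 = -223747$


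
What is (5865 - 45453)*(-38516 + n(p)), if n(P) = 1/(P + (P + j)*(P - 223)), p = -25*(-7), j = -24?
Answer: 10784708208372/7073 ≈ 1.5248e+9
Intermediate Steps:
p = 175
n(P) = 1/(P + (-223 + P)*(-24 + P)) (n(P) = 1/(P + (P - 24)*(P - 223)) = 1/(P + (-24 + P)*(-223 + P)) = 1/(P + (-223 + P)*(-24 + P)))
(5865 - 45453)*(-38516 + n(p)) = (5865 - 45453)*(-38516 + 1/(5352 + 175**2 - 246*175)) = -39588*(-38516 + 1/(5352 + 30625 - 43050)) = -39588*(-38516 + 1/(-7073)) = -39588*(-38516 - 1/7073) = -39588*(-272423669/7073) = 10784708208372/7073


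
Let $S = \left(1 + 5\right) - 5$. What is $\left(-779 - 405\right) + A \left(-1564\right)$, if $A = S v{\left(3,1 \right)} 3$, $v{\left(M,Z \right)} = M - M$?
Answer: $-1184$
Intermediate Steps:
$v{\left(M,Z \right)} = 0$
$S = 1$ ($S = 6 - 5 = 1$)
$A = 0$ ($A = 1 \cdot 0 \cdot 3 = 0 \cdot 3 = 0$)
$\left(-779 - 405\right) + A \left(-1564\right) = \left(-779 - 405\right) + 0 \left(-1564\right) = \left(-779 - 405\right) + 0 = -1184 + 0 = -1184$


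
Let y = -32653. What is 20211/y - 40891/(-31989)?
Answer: 688684144/1044536817 ≈ 0.65932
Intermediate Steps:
20211/y - 40891/(-31989) = 20211/(-32653) - 40891/(-31989) = 20211*(-1/32653) - 40891*(-1/31989) = -20211/32653 + 40891/31989 = 688684144/1044536817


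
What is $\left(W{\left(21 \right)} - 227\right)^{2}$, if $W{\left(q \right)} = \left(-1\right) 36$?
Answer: $69169$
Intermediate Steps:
$W{\left(q \right)} = -36$
$\left(W{\left(21 \right)} - 227\right)^{2} = \left(-36 - 227\right)^{2} = \left(-263\right)^{2} = 69169$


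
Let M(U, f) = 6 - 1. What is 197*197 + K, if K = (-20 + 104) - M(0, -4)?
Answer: 38888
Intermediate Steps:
M(U, f) = 5
K = 79 (K = (-20 + 104) - 1*5 = 84 - 5 = 79)
197*197 + K = 197*197 + 79 = 38809 + 79 = 38888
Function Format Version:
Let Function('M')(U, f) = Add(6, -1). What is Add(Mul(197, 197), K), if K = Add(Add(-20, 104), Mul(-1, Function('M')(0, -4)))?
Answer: 38888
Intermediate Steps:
Function('M')(U, f) = 5
K = 79 (K = Add(Add(-20, 104), Mul(-1, 5)) = Add(84, -5) = 79)
Add(Mul(197, 197), K) = Add(Mul(197, 197), 79) = Add(38809, 79) = 38888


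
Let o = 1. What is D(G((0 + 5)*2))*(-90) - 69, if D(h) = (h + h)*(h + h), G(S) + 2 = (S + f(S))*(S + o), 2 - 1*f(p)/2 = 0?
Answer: -8317509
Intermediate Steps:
f(p) = 4 (f(p) = 4 - 2*0 = 4 + 0 = 4)
G(S) = -2 + (1 + S)*(4 + S) (G(S) = -2 + (S + 4)*(S + 1) = -2 + (4 + S)*(1 + S) = -2 + (1 + S)*(4 + S))
D(h) = 4*h**2 (D(h) = (2*h)*(2*h) = 4*h**2)
D(G((0 + 5)*2))*(-90) - 69 = (4*(2 + ((0 + 5)*2)**2 + 5*((0 + 5)*2))**2)*(-90) - 69 = (4*(2 + (5*2)**2 + 5*(5*2))**2)*(-90) - 69 = (4*(2 + 10**2 + 5*10)**2)*(-90) - 69 = (4*(2 + 100 + 50)**2)*(-90) - 69 = (4*152**2)*(-90) - 69 = (4*23104)*(-90) - 69 = 92416*(-90) - 69 = -8317440 - 69 = -8317509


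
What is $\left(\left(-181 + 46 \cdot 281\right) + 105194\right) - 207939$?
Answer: $-90000$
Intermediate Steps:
$\left(\left(-181 + 46 \cdot 281\right) + 105194\right) - 207939 = \left(\left(-181 + 12926\right) + 105194\right) - 207939 = \left(12745 + 105194\right) - 207939 = 117939 - 207939 = -90000$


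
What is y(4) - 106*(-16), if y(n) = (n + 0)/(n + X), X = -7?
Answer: 5084/3 ≈ 1694.7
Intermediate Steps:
y(n) = n/(-7 + n) (y(n) = (n + 0)/(n - 7) = n/(-7 + n))
y(4) - 106*(-16) = 4/(-7 + 4) - 106*(-16) = 4/(-3) + 1696 = 4*(-⅓) + 1696 = -4/3 + 1696 = 5084/3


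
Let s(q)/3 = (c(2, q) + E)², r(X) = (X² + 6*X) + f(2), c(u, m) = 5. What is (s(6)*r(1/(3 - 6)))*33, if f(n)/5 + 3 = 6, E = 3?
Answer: 83072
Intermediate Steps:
f(n) = 15 (f(n) = -15 + 5*6 = -15 + 30 = 15)
r(X) = 15 + X² + 6*X (r(X) = (X² + 6*X) + 15 = 15 + X² + 6*X)
s(q) = 192 (s(q) = 3*(5 + 3)² = 3*8² = 3*64 = 192)
(s(6)*r(1/(3 - 6)))*33 = (192*(15 + (1/(3 - 6))² + 6/(3 - 6)))*33 = (192*(15 + (1/(-3))² + 6/(-3)))*33 = (192*(15 + (-⅓)² + 6*(-⅓)))*33 = (192*(15 + ⅑ - 2))*33 = (192*(118/9))*33 = (7552/3)*33 = 83072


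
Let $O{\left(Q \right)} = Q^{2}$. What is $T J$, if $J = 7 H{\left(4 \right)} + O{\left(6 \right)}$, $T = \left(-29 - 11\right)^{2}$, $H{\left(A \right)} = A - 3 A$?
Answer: $-32000$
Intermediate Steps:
$H{\left(A \right)} = - 2 A$
$T = 1600$ ($T = \left(-40\right)^{2} = 1600$)
$J = -20$ ($J = 7 \left(\left(-2\right) 4\right) + 6^{2} = 7 \left(-8\right) + 36 = -56 + 36 = -20$)
$T J = 1600 \left(-20\right) = -32000$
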